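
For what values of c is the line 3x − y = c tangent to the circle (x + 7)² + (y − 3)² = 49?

For a tangent, require d(centre, line) = r = 7.
|3·(−7) − 1·3 − c| / √10 = 7
|c − (−24)| = 7√10.

c = −24 ± 7√10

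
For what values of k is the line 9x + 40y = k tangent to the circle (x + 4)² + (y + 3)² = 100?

The line touches the circle iff its distance from (−4, −3) is 10:
|9·(−4) + 40·(−3) − k| / √1681 = 10
|k − (−156)| = 10·41, so k = 254 or k = −566.

k = −566 or k = 254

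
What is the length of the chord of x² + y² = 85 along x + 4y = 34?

2√17

The distance from (0, 0) to the line is 34/√17, and r² = 85.
Half the chord is √(r² − d²) = √(17), so the full chord is 2√17.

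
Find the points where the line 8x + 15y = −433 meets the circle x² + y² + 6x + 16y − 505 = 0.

(−26, −15) and (4, −31)

Express y = (−433 − 8x)/15 and substitute into the circle:
289x² + 6358x − 30056 = 0  ⟹  x² + 22x − 104 = 0
x = 4 or x = −26, giving (4, −31) and (−26, −15).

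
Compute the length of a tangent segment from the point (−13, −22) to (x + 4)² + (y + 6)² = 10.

The centre is (−4, −6) and r = √10. The square of the distance from P to the centre is 81 + 256 = 337.
The tangent meets the radius at right angles, so tangent² = |PO|² − r² = 337 − 10 = 327.

√327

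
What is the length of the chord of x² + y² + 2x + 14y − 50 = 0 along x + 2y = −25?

Centre (−1, −7), r² = 100. Perpendicular distance d from centre to line = |10| / √5 = 10/√5.
Chord = 2√(r² − d²) = 2·√(80) = 8√5.

8√5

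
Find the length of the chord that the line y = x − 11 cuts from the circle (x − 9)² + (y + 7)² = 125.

The distance from (9, −7) to the line is 5/√2, and r² = 125.
Half the chord is √(r² − d²) = √(225/2), so the full chord is 15√2.

15√2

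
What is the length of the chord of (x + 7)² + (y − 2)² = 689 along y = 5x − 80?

5√26

Express y = 5x − 80 and substitute into the circle:
26x² − 806x + 6084 = 0  ⟹  x² − 31x + 234 = 0
x = 18 or x = 13, giving (18, 10) and (13, −15).
|(18, 10) − (13, −15)| = √((5)² + (25)²) = 5√26.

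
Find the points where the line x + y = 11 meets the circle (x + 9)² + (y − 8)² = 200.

(−11, 22) and (5, 6)

From the line, y = −x + 11. Substituting:
2x² + 12x − 110 = 0  ⟹  x² + 6x − 55 = 0
x = 5 or x = −11, giving (5, 6) and (−11, 22).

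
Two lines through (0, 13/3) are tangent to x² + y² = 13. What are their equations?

Let a tangent through (0, 13/3) have slope m. Its distance from (0, 0) must equal √13:
(0m − (−13/3))² = 13(m² + 1)
9m² − 4 = 0, so m = −2/3 or m = 2/3.
With m = −2/3: 2x + 3y = 13. With m = 2/3: 2x − 3y = −13.

2x + 3y = 13 and 2x − 3y = −13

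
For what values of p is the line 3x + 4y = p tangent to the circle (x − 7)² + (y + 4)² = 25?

p = −20 or p = 30

The line touches the circle iff its distance from (7, −4) is 5:
|3·7 + 4·(−4) − p| / √25 = 5
|p − (5)| = 5·5, so p = 30 or p = −20.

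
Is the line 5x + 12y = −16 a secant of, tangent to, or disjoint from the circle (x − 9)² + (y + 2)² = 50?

secant

Substituting the line into the circle gives 169x² − 2672x + 4528 = 0.
Discriminant = (−2672)² − 4·169·(4528) = 4078656 > 0.
Two real roots: the line is a secant.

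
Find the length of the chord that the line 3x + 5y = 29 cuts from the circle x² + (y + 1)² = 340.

6√34

Centre (0, −1), r² = 340. Perpendicular distance d from centre to line = |−34| / √34 = 34/√34.
Chord = 2√(r² − d²) = 2·√(306) = 6√34.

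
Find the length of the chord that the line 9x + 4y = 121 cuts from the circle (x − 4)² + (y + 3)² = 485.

4√97

Centre (4, −3), r² = 485. Perpendicular distance d from centre to line = |−97| / √97 = 97/√97.
Chord = 2√(r² − d²) = 2·√(388) = 4√97.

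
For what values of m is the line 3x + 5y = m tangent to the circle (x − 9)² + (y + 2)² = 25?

m = 17 ± 5√34

Tangency holds when the distance from the centre (9, −2) to the line equals the radius 5:
|3·9 + 5·(−2) − m| / √34 = 5
|m − (17)| = 5√34.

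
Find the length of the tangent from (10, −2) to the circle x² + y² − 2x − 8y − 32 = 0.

2√17

Centre (1, 4), r² = 49. |PO|² = (9)² + (−6)² = 117.
By the tangent–radius right angle, tangent length = √(|PO|² − r²) = √68 = 2√17.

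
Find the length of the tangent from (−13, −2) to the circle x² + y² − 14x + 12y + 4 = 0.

√335

The centre is (7, −6) and r = 9. The square of the distance from P to the centre is 400 + 16 = 416.
Power of the point: PT² = |PO|² − r² = 335, so PT = √335.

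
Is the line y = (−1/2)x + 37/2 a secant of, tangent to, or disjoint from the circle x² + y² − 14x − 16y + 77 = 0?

disjoint

Substituting the line into the circle gives 5x² − 98x + 493 = 0.
Discriminant = (−98)² − 4·5·(493) = −256 < 0.
No real roots: the line does not meet the circle.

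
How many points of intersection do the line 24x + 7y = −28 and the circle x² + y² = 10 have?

Centre (0, 0), r² = 10. Distance² from centre to line = (28)²/625 = 784/625.
Since d² < r², the line cuts the circle twice.

2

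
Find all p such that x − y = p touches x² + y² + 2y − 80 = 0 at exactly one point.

p = 1 ± 9√2

Tangency holds when the distance from the centre (0, −1) to the line equals the radius 9:
|1·0 − 1·(−1) − p| / √2 = 9
|p − (1)| = 9√2.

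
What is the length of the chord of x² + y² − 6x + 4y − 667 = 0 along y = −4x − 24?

Substitute y = −4x − 24:
17x² + 170x − 187 = 0  ⟹  x² + 10x − 11 = 0
x = 1 or x = −11, giving (1, −28) and (−11, 20).
|(1, −28) − (−11, 20)| = √((12)² + (−48)²) = 12√17.

12√17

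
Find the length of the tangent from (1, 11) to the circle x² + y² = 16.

With centre O = (0, 0), |OP|² = 122 and r² = 16.
Power of the point: PT² = |PO|² − r² = 106, so PT = √106.

√106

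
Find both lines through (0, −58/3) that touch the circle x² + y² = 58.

A line y − (−58/3) = m(x − (0)) is tangent when its distance from (0, 0) is √58:
[m·(0) − (58/3)]² = 58(m² + 1)
9m² − 49 = 0, so m = −7/3 or m = 7/3.
With m = −7/3: 7x + 3y = −58. With m = 7/3: 7x − 3y = 58.

7x + 3y = −58 and 7x − 3y = 58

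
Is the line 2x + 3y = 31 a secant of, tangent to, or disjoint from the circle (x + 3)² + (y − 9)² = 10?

d² = (2·(−3) + 3·9 − (31))²/13 = 100/13; r² = 10.
Since d² < r², the line cuts the circle twice.

secant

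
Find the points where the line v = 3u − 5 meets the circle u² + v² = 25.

(0, −5) and (3, 4)

Substitute v = 3u − 5:
10u² − 30u = 0  ⟹  u² − 3u = 0
u = 3 or u = 0, giving (3, 4) and (0, −5).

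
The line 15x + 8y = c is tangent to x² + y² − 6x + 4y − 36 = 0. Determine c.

The line touches the circle iff its distance from (3, −2) is 7:
|15·3 + 8·(−2) − c| / √289 = 7
|c − (29)| = 7·17, so c = 148 or c = −90.

c = −90 or c = 148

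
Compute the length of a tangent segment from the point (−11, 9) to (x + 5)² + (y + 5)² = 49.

√183

Centre (−5, −5), r² = 49. |PO|² = (−6)² + (14)² = 232.
By the tangent–radius right angle, tangent length = √(|PO|² − r²) = √183.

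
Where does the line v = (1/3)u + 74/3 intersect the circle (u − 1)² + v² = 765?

(−20, 18) and (7, 27)

Substitute v = (74 + u)/3:
10u² + 130u − 1400 = 0  ⟹  u² + 13u − 140 = 0
u = 7 or u = −20, giving (7, 27) and (−20, 18).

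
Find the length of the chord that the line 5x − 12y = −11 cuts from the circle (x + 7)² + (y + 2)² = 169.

26

Express y = (11 + 5x)/12 and substitute into the circle:
169x² + 2366x − 16055 = 0  ⟹  x² + 14x − 95 = 0
x = 5 or x = −19, giving (5, 3) and (−19, −7).
Chord length = distance between (5, 3) and (−19, −7) = √676 = 26.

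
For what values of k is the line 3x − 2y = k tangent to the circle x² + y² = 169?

k = ±13√13

For a tangent, require d(centre, line) = r = 13.
|3·0 − 2·0 − k| / √13 = 13
|k| = 13√13.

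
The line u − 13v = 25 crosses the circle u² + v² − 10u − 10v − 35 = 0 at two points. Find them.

(−1, −2) and (12, −1)

Substitute v = (−25 + u)/13:
170u² − 1870u − 2040 = 0  ⟹  u² − 11u − 12 = 0
u = 12 or u = −1, giving (12, −1) and (−1, −2).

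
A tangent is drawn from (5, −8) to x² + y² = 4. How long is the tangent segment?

√85

The centre is (0, 0) and r = 2. The square of the distance from P to the centre is 25 + 64 = 89.
Power of the point: PT² = |PO|² − r² = 85, so PT = √85.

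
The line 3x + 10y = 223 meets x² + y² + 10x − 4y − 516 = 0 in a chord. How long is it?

Substitute y = (223 − 3x)/10:
109x² − 218x − 10791 = 0  ⟹  x² − 2x − 99 = 0
x = 11 or x = −9, giving (11, 19) and (−9, 25).
Chord length = distance between (11, 19) and (−9, 25) = √436 = 2√109.

2√109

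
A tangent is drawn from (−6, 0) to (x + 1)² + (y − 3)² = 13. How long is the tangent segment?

√21

The centre is (−1, 3) and r = √13. The square of the distance from P to the centre is 25 + 9 = 34.
Power of the point: PT² = |PO|² − r² = 21, so PT = √21.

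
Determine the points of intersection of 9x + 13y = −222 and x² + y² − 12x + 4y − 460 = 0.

(−16, −6) and (10, −24)

Express y = (−222 − 9x)/13 and substitute into the circle:
250x² + 1500x − 40000 = 0  ⟹  x² + 6x − 160 = 0
x = 10 or x = −16, giving (10, −24) and (−16, −6).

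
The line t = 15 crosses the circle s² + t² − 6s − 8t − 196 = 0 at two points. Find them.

Substitute t = 15:
s² − 6s − 91 = 0
s = 13 or s = −7, giving (13, 15) and (−7, 15).

(−7, 15) and (13, 15)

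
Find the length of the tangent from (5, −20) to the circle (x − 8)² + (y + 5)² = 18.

With centre O = (8, −5), |OP|² = 234 and r² = 18.
By the tangent–radius right angle, tangent length = √(|PO|² − r²) = √216 = 6√6.

6√6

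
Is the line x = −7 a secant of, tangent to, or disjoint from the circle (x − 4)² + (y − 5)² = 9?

Substituting the line into the circle gives y² − 10y + 137 = 0.
Discriminant = (−10)² − 4·1·(137) = −448 < 0.
No real roots: the line does not meet the circle.

disjoint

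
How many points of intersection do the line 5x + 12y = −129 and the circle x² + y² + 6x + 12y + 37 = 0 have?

0

Substituting the line into the circle gives 169x² + 1434x + 3393 = 0.
Discriminant = (1434)² − 4·169·(3393) = −237312 < 0.
No real roots: the line does not meet the circle.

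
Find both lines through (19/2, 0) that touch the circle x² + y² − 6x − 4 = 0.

2x + 3y = 19 and 2x − 3y = 19

Write the tangent as mx − y + (0 − m·(19/2)) = 0 and set its distance from the centre to √13:
[m·(−13/2) − (0)]² = 13(m² + 1)
9m² − 4 = 0, so m = −2/3 or m = 2/3.
Through (19/2, 0) these give 2x + 3y = 19 and 2x − 3y = 19.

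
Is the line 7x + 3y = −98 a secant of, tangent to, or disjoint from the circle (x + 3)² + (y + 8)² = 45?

d² = (7·(−3) + 3·(−8) − (−98))²/58 = 2809/58; r² = 45.
Since d² > r², the line lies outside the circle.

disjoint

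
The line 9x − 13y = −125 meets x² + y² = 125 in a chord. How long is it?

The distance from (0, 0) to the line is 125/√250, and r² = 125.
Half the chord is √(r² − d²) = √(125/2), so the full chord is 5√10.

5√10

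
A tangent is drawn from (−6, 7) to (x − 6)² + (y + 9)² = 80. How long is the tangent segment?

8√5

Centre (6, −9), r² = 80. |PO|² = (−12)² + (16)² = 400.
The tangent meets the radius at right angles, so tangent² = |PO|² − r² = 400 − 80 = 320.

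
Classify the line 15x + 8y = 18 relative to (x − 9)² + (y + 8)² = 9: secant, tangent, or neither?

neither

d² = (15·9 + 8·(−8) − (18))²/289 = 2809/289; r² = 9.
Since d² > r², the line lies outside the circle.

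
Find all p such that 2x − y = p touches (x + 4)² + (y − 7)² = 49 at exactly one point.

The line touches the circle iff its distance from (−4, 7) is 7:
|2·(−4) − 1·7 − p| / √5 = 7
|p − (−15)| = 7√5.

p = −15 ± 7√5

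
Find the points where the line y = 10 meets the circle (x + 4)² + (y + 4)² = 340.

Express y = 10 and substitute into the circle:
x² + 8x − 128 = 0
x = 8 or x = −16, giving (8, 10) and (−16, 10).

(−16, 10) and (8, 10)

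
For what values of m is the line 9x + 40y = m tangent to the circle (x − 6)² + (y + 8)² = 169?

m = −799 or m = 267

For a tangent, require d(centre, line) = r = 13.
|9·6 + 40·(−8) − m| / √1681 = 13
|m − (−266)| = 13·41, so m = 267 or m = −799.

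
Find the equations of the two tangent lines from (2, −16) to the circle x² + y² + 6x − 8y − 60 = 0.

9x − 2y = 50 and 7x + 6y = −82

Let a tangent through (2, −16) have slope m. Its distance from (−3, 4) must equal √85:
[m·(−5) − (20)]² = 85(m² + 1)
12m² − 40m − 63 = 0, so m = 9/2 or m = −7/6.
Through (2, −16) these give 9x − 2y = 50 and 7x + 6y = −82.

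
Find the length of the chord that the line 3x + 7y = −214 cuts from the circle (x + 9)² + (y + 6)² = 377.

The distance from (−9, −6) to the line is 145/√58, and r² = 377.
Half the chord is √(r² − d²) = √(29/2), so the full chord is √58.

√58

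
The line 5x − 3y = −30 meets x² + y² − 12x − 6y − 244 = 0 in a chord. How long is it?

5√34

Centre (6, 3), r² = 289. Perpendicular distance d from centre to line = |51| / √34 = 51/√34.
Half the chord is √(r² − d²) = √(425/2), so the full chord is 5√34.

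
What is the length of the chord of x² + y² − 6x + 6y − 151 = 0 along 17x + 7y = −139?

Express y = (−139 − 17x)/7 and substitute into the circle:
338x² + 3718x + 6084 = 0  ⟹  x² + 11x + 18 = 0
x = −2 or x = −9, giving (−2, −15) and (−9, 2).
|(−2, −15) − (−9, 2)| = √((7)² + (−17)²) = 13√2.

13√2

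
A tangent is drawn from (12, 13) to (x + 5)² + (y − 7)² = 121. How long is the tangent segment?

With centre O = (−5, 7), |OP|² = 325 and r² = 121.
The tangent meets the radius at right angles, so tangent² = |PO|² − r² = 325 − 121 = 204.

2√51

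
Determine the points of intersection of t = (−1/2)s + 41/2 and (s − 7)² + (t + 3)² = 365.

Substitute t = (41 − s)/2:
5s² − 150s + 945 = 0  ⟹  s² − 30s + 189 = 0
s = 21 or s = 9, giving (21, 10) and (9, 16).

(9, 16) and (21, 10)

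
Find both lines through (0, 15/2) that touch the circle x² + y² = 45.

x − 2y = −15 and x + 2y = 15

A line y − (15/2) = m(x − (0)) is tangent when its distance from (0, 0) is 3√5:
(0m − (−15/2))² = 45(m² + 1)
4m² − 1 = 0, so m = 1/2 or m = −1/2.
With m = 1/2: x − 2y = −15. With m = −1/2: x + 2y = 15.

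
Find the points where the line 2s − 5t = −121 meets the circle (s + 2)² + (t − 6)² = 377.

(−18, 17) and (2, 25)

Substitute t = (121 + 2s)/5:
29s² + 464s − 1044 = 0  ⟹  s² + 16s − 36 = 0
s = 2 or s = −18, giving (2, 25) and (−18, 17).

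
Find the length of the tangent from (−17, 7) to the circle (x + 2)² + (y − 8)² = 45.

Centre (−2, 8), r² = 45. |PO|² = (−15)² + (−1)² = 226.
The tangent meets the radius at right angles, so tangent² = |PO|² − r² = 226 − 45 = 181.

√181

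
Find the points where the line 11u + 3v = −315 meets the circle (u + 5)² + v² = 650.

From the line, v = (−315 − 11u)/3. Substituting:
130u² + 7020u + 93600 = 0  ⟹  u² + 54u + 720 = 0
u = −24 or u = −30, giving (−24, −17) and (−30, 5).

(−30, 5) and (−24, −17)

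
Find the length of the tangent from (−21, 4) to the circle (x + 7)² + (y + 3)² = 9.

Centre (−7, −3), r² = 9. |PO|² = (−14)² + (7)² = 245.
By the tangent–radius right angle, tangent length = √(|PO|² − r²) = √236 = 2√59.

2√59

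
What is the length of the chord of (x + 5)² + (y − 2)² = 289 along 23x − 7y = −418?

17√2

Centre (−5, 2), r² = 289. Perpendicular distance d from centre to line = |289| / √578 = 289/√578.
Chord = 2√(r² − d²) = 2·√(289/2) = 17√2.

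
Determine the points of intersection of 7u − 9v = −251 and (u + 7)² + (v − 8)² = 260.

Express v = (251 + 7u)/9 and substitute into the circle:
130u² + 3640u + 14950 = 0  ⟹  u² + 28u + 115 = 0
u = −5 or u = −23, giving (−5, 24) and (−23, 10).

(−23, 10) and (−5, 24)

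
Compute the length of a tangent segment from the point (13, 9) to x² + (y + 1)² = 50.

With centre O = (0, −1), |OP|² = 269 and r² = 50.
The tangent meets the radius at right angles, so tangent² = |PO|² − r² = 269 − 50 = 219.

√219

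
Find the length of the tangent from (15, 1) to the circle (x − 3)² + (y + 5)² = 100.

4√5

The centre is (3, −5) and r = 10. The square of the distance from P to the centre is 144 + 36 = 180.
The tangent meets the radius at right angles, so tangent² = |PO|² − r² = 180 − 100 = 80.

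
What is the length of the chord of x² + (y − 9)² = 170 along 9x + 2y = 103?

The distance from (0, 9) to the line is 85/√85, and r² = 170.
Half the chord is √(r² − d²) = √(85), so the full chord is 2√85.

2√85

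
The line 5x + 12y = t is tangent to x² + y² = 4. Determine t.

t = −26 or t = 26

The line touches the circle iff its distance from (0, 0) is 2:
|5·0 + 12·0 − t| / √169 = 2
|t| = 2·13, so t = 26 or t = −26.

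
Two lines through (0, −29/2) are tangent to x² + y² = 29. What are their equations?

Write the tangent as mx − y + (−29/2 − m·(0)) = 0 and set its distance from the centre to √29:
[m·(0) − (29/2)]² = 29(m² + 1)
4m² − 25 = 0, so m = 5/2 or m = −5/2.
With m = 5/2: 5x − 2y = 29. With m = −5/2: 5x + 2y = −29.

5x − 2y = 29 and 5x + 2y = −29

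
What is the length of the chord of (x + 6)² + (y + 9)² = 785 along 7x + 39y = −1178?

The distance from (−6, −9) to the line is 785/√1570, and r² = 785.
Chord = 2√(r² − d²) = 2·√(785/2) = √1570.

√1570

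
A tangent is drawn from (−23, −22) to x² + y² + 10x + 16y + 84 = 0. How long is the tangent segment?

√515

Centre (−5, −8), r² = 5. |PO|² = (−18)² + (−14)² = 520.
By the tangent–radius right angle, tangent length = √(|PO|² − r²) = √515.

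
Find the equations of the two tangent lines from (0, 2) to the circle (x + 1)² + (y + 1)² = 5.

Write the tangent as mx − y + (2 − m·(0)) = 0 and set its distance from the centre to √5:
[m·(−1) − (−3)]² = 5(m² + 1)
2m² + 3m − 2 = 0, so m = −2 or m = 1/2.
Through (0, 2) these give 2x + y = 2 and x − 2y = −4.

2x + y = 2 and x − 2y = −4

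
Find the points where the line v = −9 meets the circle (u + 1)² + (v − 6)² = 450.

(−16, −9) and (14, −9)

From the line, v = −9. Substituting:
u² + 2u − 224 = 0
u = 14 or u = −16, giving (14, −9) and (−16, −9).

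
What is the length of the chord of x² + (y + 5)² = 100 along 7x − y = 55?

10√2

Express y = 7x − 55 and substitute into the circle:
50x² − 700x + 2400 = 0  ⟹  x² − 14x + 48 = 0
x = 8 or x = 6, giving (8, 1) and (6, −13).
Chord length = distance between (8, 1) and (6, −13) = √200 = 10√2.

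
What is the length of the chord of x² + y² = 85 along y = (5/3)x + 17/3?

3√34

The distance from (0, 0) to the line is 17/√34, and r² = 85.
Chord = 2√(r² − d²) = 2·√(153/2) = 3√34.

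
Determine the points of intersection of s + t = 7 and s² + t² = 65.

(−1, 8) and (8, −1)

Substitute t = −s + 7:
2s² − 14s − 16 = 0  ⟹  s² − 7s − 8 = 0
s = 8 or s = −1, giving (8, −1) and (−1, 8).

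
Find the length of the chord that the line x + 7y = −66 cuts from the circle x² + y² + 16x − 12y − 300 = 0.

20√2

From the line, y = (−66 − x)/7. Substituting:
50x² + 1000x − 4800 = 0  ⟹  x² + 20x − 96 = 0
x = 4 or x = −24, giving (4, −10) and (−24, −6).
Chord length = distance between (4, −10) and (−24, −6) = √800 = 20√2.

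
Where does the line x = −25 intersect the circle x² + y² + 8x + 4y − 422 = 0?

(−25, −3) and (−25, −1)

The line gives x = −25. Substituting into the circle:
y² + 4y + 3 = 0
y = −1 or y = −3, giving (−25, −1) and (−25, −3).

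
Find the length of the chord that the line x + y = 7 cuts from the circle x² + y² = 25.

√2

Substitute y = −x + 7:
2x² − 14x + 24 = 0  ⟹  x² − 7x + 12 = 0
x = 4 or x = 3, giving (4, 3) and (3, 4).
Chord length = distance between (4, 3) and (3, 4) = √2 = √2.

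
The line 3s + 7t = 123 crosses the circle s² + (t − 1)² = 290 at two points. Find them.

Express t = (123 − 3s)/7 and substitute into the circle:
58s² − 696s − 754 = 0  ⟹  s² − 12s − 13 = 0
s = 13 or s = −1, giving (13, 12) and (−1, 18).

(−1, 18) and (13, 12)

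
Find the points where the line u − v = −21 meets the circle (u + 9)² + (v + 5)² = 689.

(−34, −13) and (−1, 20)

Substitute v = u + 21:
2u² + 70u + 68 = 0  ⟹  u² + 35u + 34 = 0
u = −1 or u = −34, giving (−1, 20) and (−34, −13).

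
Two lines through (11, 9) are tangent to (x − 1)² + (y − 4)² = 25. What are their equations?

Write the tangent as mx − y + (9 − m·(11)) = 0 and set its distance from the centre to 5:
(−10m − (−5))² = 25(m² + 1)
3m² − 4m = 0, so m = 4/3 or m = 0.
With m = 4/3: 4x − 3y = 17. With m = 0: y = 9.

4x − 3y = 17 and y = 9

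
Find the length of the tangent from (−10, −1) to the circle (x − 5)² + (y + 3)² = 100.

√129

Centre (5, −3), r² = 100. |PO|² = (−15)² + (2)² = 229.
By the tangent–radius right angle, tangent length = √(|PO|² − r²) = √129.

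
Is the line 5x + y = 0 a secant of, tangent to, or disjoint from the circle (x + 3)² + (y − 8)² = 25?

secant

d² = (5·(−3) + 1·8 − (0))²/26 = 49/26; r² = 25.
Since d² < r², the line cuts the circle twice.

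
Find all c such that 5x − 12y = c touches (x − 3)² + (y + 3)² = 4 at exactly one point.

c = 25 or c = 77

For a tangent, require d(centre, line) = r = 2.
|5·3 − 12·(−3) − c| / √169 = 2
|c − (51)| = 2·13, so c = 77 or c = 25.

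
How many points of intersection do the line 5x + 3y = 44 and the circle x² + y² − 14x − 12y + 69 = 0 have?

2

Centre (7, 6), r² = 16. Distance² from centre to line = (9)²/34 = 81/34.
Since d² < r², the line cuts the circle twice.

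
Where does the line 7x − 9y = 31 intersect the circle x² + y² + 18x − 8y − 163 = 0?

(−11, −12) and (7, 2)

From the line, y = (−31 + 7x)/9. Substituting:
130x² + 520x − 10010 = 0  ⟹  x² + 4x − 77 = 0
x = 7 or x = −11, giving (7, 2) and (−11, −12).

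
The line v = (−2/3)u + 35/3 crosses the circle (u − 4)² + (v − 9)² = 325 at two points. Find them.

(−11, 19) and (19, −1)

Substitute v = (35 − 2u)/3:
13u² − 104u − 2717 = 0  ⟹  u² − 8u − 209 = 0
u = 19 or u = −11, giving (19, −1) and (−11, 19).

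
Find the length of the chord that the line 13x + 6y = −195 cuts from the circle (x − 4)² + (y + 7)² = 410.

The distance from (4, −7) to the line is 205/√205, and r² = 410.
Chord = 2√(r² − d²) = 2·√(205) = 2√205.

2√205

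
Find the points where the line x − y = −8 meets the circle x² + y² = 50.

Substitute y = x + 8:
2x² + 16x + 14 = 0  ⟹  x² + 8x + 7 = 0
x = −1 or x = −7, giving (−1, 7) and (−7, 1).

(−7, 1) and (−1, 7)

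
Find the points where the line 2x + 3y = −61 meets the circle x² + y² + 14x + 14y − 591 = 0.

(−32, 1) and (10, −27)

Express y = (−61 − 2x)/3 and substitute into the circle:
13x² + 286x − 4160 = 0  ⟹  x² + 22x − 320 = 0
x = 10 or x = −32, giving (10, −27) and (−32, 1).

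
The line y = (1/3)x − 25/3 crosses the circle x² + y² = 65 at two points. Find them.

(1, −8) and (4, −7)

Substitute y = (−25 + x)/3:
10x² − 50x + 40 = 0  ⟹  x² − 5x + 4 = 0
x = 4 or x = 1, giving (4, −7) and (1, −8).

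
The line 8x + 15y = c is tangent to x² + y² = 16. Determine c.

c = −68 or c = 68

For a tangent, require d(centre, line) = r = 4.
|8·0 + 15·0 − c| / √289 = 4
|c| = 4·17, so c = 68 or c = −68.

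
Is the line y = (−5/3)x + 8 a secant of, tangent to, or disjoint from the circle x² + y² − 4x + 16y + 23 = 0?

secant

Substituting the line into the circle gives 34x² − 516x + 1935 = 0.
Discriminant = (−516)² − 4·34·(1935) = 3096 > 0.
Two real roots: the line is a secant.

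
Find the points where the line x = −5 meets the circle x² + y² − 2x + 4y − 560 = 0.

The line gives x = −5. Substituting into the circle:
y² + 4y − 525 = 0
y = 21 or y = −25, giving (−5, 21) and (−5, −25).

(−5, −25) and (−5, 21)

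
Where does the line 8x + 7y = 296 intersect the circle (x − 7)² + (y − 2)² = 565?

Substitute y = (296 − 8x)/7:
113x² − 5198x + 54240 = 0  ⟹  x² − 46x + 480 = 0
x = 30 or x = 16, giving (30, 8) and (16, 24).

(16, 24) and (30, 8)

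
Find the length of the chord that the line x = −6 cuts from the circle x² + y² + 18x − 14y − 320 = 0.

42

The distance from (−9, 7) to the line is 3, and r² = 450.
Chord = 2√(r² − d²) = 2·√(441) = 42.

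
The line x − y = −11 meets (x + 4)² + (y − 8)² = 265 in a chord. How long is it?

Centre (−4, 8), r² = 265. Perpendicular distance d from centre to line = |−1| / √2 = 1/√2.
Half the chord is √(r² − d²) = √(529/2), so the full chord is 23√2.

23√2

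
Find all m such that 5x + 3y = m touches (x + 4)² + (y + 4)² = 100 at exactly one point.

Tangency holds when the distance from the centre (−4, −4) to the line equals the radius 10:
|5·(−4) + 3·(−4) − m| / √34 = 10
|m − (−32)| = 10√34.

m = −32 ± 10√34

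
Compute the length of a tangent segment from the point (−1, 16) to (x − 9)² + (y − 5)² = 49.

The centre is (9, 5) and r = 7. The square of the distance from P to the centre is 100 + 121 = 221.
By the tangent–radius right angle, tangent length = √(|PO|² − r²) = √172 = 2√43.

2√43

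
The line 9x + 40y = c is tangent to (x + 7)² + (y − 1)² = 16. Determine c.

For a tangent, require d(centre, line) = r = 4.
|9·(−7) + 40·1 − c| / √1681 = 4
|c − (−23)| = 4·41, so c = 141 or c = −187.

c = −187 or c = 141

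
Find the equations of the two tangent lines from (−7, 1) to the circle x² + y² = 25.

4x + 3y = −25 and 3x − 4y = −25

Write the tangent as mx − y + (1 − m·(−7)) = 0 and set its distance from the centre to 5:
(7m − (−1))² = 25(m² + 1)
12m² + 7m − 12 = 0, so m = −4/3 or m = 3/4.
Through (−7, 1) these give 4x + 3y = −25 and 3x − 4y = −25.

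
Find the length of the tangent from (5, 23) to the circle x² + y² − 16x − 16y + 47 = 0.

3√17

With centre O = (8, 8), |OP|² = 234 and r² = 81.
By the tangent–radius right angle, tangent length = √(|PO|² − r²) = √153 = 3√17.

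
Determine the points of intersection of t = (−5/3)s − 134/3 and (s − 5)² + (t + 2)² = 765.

(−22, −8) and (−13, −23)

Express t = (−134 − 5s)/3 and substitute into the circle:
34s² + 1190s + 9724 = 0  ⟹  s² + 35s + 286 = 0
s = −13 or s = −22, giving (−13, −23) and (−22, −8).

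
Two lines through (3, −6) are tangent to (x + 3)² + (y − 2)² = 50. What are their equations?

7x − y = 27 and x + 7y = −39

Write the tangent as mx − y + (−6 − m·(3)) = 0 and set its distance from the centre to 5√2:
(−6m − (8))² = 50(m² + 1)
7m² − 48m − 7 = 0, so m = 7 or m = −1/7.
With m = 7: 7x − y = 27. With m = −1/7: x + 7y = −39.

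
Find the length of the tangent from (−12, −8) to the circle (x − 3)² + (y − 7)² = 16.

With centre O = (3, 7), |OP|² = 450 and r² = 16.
Power of the point: PT² = |PO|² − r² = 434, so PT = √434.

√434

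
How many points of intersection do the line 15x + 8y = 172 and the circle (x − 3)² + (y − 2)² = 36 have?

d² = (15·3 + 8·2 − (172))²/289 = 12321/289; r² = 36.
Since d² > r², the line lies outside the circle.

0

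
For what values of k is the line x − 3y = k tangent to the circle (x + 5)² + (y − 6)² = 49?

For a tangent, require d(centre, line) = r = 7.
|1·(−5) − 3·6 − k| / √10 = 7
|k − (−23)| = 7√10.

k = −23 ± 7√10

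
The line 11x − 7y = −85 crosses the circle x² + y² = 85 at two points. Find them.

(−9, −2) and (−2, 9)

Express y = (85 + 11x)/7 and substitute into the circle:
170x² + 1870x + 3060 = 0  ⟹  x² + 11x + 18 = 0
x = −2 or x = −9, giving (−2, 9) and (−9, −2).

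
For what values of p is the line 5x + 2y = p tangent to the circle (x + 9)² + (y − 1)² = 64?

Tangency holds when the distance from the centre (−9, 1) to the line equals the radius 8:
|5·(−9) + 2·1 − p| / √29 = 8
|p − (−43)| = 8√29.

p = −43 ± 8√29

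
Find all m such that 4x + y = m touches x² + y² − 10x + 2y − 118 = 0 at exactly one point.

For a tangent, require d(centre, line) = r = 12.
|4·5 + 1·(−1) − m| / √17 = 12
|m − (19)| = 12√17.

m = 19 ± 12√17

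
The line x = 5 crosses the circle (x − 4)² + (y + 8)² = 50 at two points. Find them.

(5, −15) and (5, −1)

The line gives x = 5. Substituting into the circle:
y² + 16y + 15 = 0
y = −1 or y = −15, giving (5, −1) and (5, −15).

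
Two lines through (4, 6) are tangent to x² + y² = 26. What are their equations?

x − 5y = −26 and 5x + y = 26

Write the tangent as mx − y + (6 − m·(4)) = 0 and set its distance from the centre to √26:
[m·(−4) − (−6)]² = 26(m² + 1)
5m² + 24m − 5 = 0, so m = 1/5 or m = −5.
Through (4, 6) these give x − 5y = −26 and 5x + y = 26.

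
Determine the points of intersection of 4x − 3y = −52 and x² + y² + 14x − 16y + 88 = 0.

Substitute y = (52 + 4x)/3:
25x² + 350x + 1000 = 0  ⟹  x² + 14x + 40 = 0
x = −4 or x = −10, giving (−4, 12) and (−10, 4).

(−10, 4) and (−4, 12)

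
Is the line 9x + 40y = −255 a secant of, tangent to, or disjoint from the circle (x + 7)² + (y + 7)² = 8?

Substituting the line into the circle gives 1681x² + 21950x + 66225 = 0.
Discriminant = (21950)² − 4·1681·(66225) = 36505600 > 0.
Two real roots: the line is a secant.

secant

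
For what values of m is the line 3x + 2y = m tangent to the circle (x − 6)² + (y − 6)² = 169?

For a tangent, require d(centre, line) = r = 13.
|3·6 + 2·6 − m| / √13 = 13
|m − (30)| = 13√13.

m = 30 ± 13√13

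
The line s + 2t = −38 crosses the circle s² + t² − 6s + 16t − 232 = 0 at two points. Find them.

From the line, t = (−38 − s)/2. Substituting:
5s² + 20s − 700 = 0  ⟹  s² + 4s − 140 = 0
s = 10 or s = −14, giving (10, −24) and (−14, −12).

(−14, −12) and (10, −24)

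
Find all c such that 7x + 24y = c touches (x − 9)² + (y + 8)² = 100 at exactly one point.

c = −379 or c = 121

The line touches the circle iff its distance from (9, −8) is 10:
|7·9 + 24·(−8) − c| / √625 = 10
|c − (−129)| = 10·25, so c = 121 or c = −379.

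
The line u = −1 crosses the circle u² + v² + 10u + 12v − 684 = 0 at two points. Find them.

The line gives u = −1. Substituting into the circle:
v² + 12v − 693 = 0
v = 21 or v = −33, giving (−1, 21) and (−1, −33).

(−1, −33) and (−1, 21)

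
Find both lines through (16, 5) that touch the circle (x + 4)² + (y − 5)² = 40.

A line y − (5) = m(x − (16)) is tangent when its distance from (−4, 5) is 2√10:
(−20m − (0))² = 40(m² + 1)
9m² − 1 = 0, so m = −1/3 or m = 1/3.
Through (16, 5) these give x + 3y = 31 and x − 3y = 1.

x + 3y = 31 and x − 3y = 1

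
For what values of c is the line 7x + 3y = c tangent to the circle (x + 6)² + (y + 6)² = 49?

c = −60 ± 7√58

For a tangent, require d(centre, line) = r = 7.
|7·(−6) + 3·(−6) − c| / √58 = 7
|c − (−60)| = 7√58.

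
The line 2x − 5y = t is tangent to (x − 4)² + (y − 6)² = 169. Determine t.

t = −22 ± 13√29

For a tangent, require d(centre, line) = r = 13.
|2·4 − 5·6 − t| / √29 = 13
|t − (−22)| = 13√29.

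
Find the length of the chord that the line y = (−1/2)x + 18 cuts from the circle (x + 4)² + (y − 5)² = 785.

The distance from (−4, 5) to the line is 30/√5, and r² = 785.
Chord = 2√(r² − d²) = 2·√(605) = 22√5.

22√5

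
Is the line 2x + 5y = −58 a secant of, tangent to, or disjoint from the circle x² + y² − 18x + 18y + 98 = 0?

secant

Substituting the line into the circle gives 29x² − 398x + 594 = 0.
Δ = 158404 − 68904 = 89500.
Two real roots: the line is a secant.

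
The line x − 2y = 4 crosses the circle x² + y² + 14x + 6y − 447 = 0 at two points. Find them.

(−26, −15) and (14, 5)

Substitute y = (−4 + x)/2:
5x² + 60x − 1820 = 0  ⟹  x² + 12x − 364 = 0
x = 14 or x = −26, giving (14, 5) and (−26, −15).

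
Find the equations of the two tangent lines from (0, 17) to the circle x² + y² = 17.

Write the tangent as mx − y + (17 − m·(0)) = 0 and set its distance from the centre to √17:
[m·(0) − (−17)]² = 17(m² + 1)
m² − 16 = 0, so m = 4 or m = −4.
With m = 4: 4x − y = −17. With m = −4: 4x + y = 17.

4x − y = −17 and 4x + y = 17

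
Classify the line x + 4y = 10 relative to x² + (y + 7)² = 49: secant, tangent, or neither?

Substituting the line into the circle gives 17x² − 76x + 660 = 0.
Discriminant = (−76)² − 4·17·(660) = −39104 < 0.
No real roots: the line does not meet the circle.

neither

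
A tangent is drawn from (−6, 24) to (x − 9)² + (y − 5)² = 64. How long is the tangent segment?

Centre (9, 5), r² = 64. |PO|² = (−15)² + (19)² = 586.
The tangent meets the radius at right angles, so tangent² = |PO|² − r² = 586 − 64 = 522.

3√58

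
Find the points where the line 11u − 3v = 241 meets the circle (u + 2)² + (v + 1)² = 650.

Express v = (−241 + 11u)/3 and substitute into the circle:
130u² − 5200u + 50830 = 0  ⟹  u² − 40u + 391 = 0
u = 23 or u = 17, giving (23, 4) and (17, −18).

(17, −18) and (23, 4)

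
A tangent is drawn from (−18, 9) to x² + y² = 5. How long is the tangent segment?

The centre is (0, 0) and r = √5. The square of the distance from P to the centre is 324 + 81 = 405.
Power of the point: PT² = |PO|² − r² = 400, so PT = 20.

20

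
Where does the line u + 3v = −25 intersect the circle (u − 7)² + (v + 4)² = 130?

Express v = (−25 − u)/3 and substitute into the circle:
10u² − 100u − 560 = 0  ⟹  u² − 10u − 56 = 0
u = 14 or u = −4, giving (14, −13) and (−4, −7).

(−4, −7) and (14, −13)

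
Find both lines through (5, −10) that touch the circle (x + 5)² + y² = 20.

A line y − (−10) = m(x − (5)) is tangent when its distance from (−5, 0) is 2√5:
[m·(−10) − (10)]² = 20(m² + 1)
2m² + 5m + 2 = 0, so m = −1/2 or m = −2.
Through (5, −10) these give x + 2y = −15 and 2x + y = 0.

x + 2y = −15 and 2x + y = 0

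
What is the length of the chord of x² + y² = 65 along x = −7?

8

The line gives x = −7. Substituting into the circle:
y² − 16 = 0
y = 4 or y = −4, giving (−7, 4) and (−7, −4).
|(−7, 4) − (−7, −4)| = √((0)² + (8)²) = 8.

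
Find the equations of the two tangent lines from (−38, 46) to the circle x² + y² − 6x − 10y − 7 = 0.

Write the tangent as mx − y + (46 − m·(−38)) = 0 and set its distance from the centre to √41:
(41m − (−41))² = 41(m² + 1)
20m² + 41m + 20 = 0, so m = −4/5 or m = −5/4.
Through (−38, 46) these give 4x + 5y = 78 and 5x + 4y = −6.

4x + 5y = 78 and 5x + 4y = −6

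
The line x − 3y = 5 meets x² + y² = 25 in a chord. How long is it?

Centre (0, 0), r² = 25. Perpendicular distance d from centre to line = |−5| / √10 = 5/√10.
Half the chord is √(r² − d²) = √(45/2), so the full chord is 3√10.

3√10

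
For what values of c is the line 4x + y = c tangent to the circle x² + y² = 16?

c = ±4√17

Tangency holds when the distance from the centre (0, 0) to the line equals the radius 4:
|4·0 + 1·0 − c| / √17 = 4
|c| = 4√17.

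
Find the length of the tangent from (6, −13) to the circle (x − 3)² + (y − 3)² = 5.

2√65

The centre is (3, 3) and r = √5. The square of the distance from P to the centre is 9 + 256 = 265.
The tangent meets the radius at right angles, so tangent² = |PO|² − r² = 265 − 5 = 260.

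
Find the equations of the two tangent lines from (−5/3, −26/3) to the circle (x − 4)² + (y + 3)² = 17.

Let a tangent through (−5/3, −26/3) have slope m. Its distance from (4, −3) must equal √17:
(17/3m − (17/3))² = 17(m² + 1)
4m² − 17m + 4 = 0, so m = 1/4 or m = 4.
Through (−5/3, −26/3) these give x − 4y = 33 and 4x − y = 2.

x − 4y = 33 and 4x − y = 2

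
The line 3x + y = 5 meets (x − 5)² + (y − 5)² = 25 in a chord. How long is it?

Substitute y = −3x + 5:
10x² − 10x = 0  ⟹  x² − x = 0
x = 1 or x = 0, giving (1, 2) and (0, 5).
|(1, 2) − (0, 5)| = √((1)² + (−3)²) = √10.

√10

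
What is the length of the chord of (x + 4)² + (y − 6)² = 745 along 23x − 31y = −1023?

Centre (−4, 6), r² = 745. Perpendicular distance d from centre to line = |745| / √1490 = 745/√1490.
Chord = 2√(r² − d²) = 2·√(745/2) = √1490.

√1490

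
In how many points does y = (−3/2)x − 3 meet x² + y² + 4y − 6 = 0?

2

d² = (3·0 + 2·(−2) − (−6))²/13 = 4/13; r² = 10.
Since d² < r², the line cuts the circle twice.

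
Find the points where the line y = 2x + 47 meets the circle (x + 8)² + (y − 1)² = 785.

From the line, y = 2x + 47. Substituting:
5x² + 200x + 1395 = 0  ⟹  x² + 40x + 279 = 0
x = −9 or x = −31, giving (−9, 29) and (−31, −15).

(−31, −15) and (−9, 29)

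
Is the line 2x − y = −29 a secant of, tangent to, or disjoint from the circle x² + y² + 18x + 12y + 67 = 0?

Centre (−9, −6), r² = 50. Distance² from centre to line = (17)²/5 = 289/5.
Since d² > r², the line lies outside the circle.

disjoint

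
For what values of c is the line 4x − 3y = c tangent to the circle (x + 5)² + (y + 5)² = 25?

c = −30 or c = 20

The line touches the circle iff its distance from (−5, −5) is 5:
|4·(−5) − 3·(−5) − c| / √25 = 5
|c − (−5)| = 5·5, so c = 20 or c = −30.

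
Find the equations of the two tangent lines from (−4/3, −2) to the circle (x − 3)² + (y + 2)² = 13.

Let a tangent through (−4/3, −2) have slope m. Its distance from (3, −2) must equal √13:
[m·(13/3) − (0)]² = 13(m² + 1)
4m² − 9 = 0, so m = −3/2 or m = 3/2.
Through (−4/3, −2) these give 3x + 2y = −8 and 3x − 2y = 0.

3x + 2y = −8 and 3x − 2y = 0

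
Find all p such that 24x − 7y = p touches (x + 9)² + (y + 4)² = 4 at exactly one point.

For a tangent, require d(centre, line) = r = 2.
|24·(−9) − 7·(−4) − p| / √625 = 2
|p − (−188)| = 2·25, so p = −138 or p = −238.

p = −238 or p = −138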